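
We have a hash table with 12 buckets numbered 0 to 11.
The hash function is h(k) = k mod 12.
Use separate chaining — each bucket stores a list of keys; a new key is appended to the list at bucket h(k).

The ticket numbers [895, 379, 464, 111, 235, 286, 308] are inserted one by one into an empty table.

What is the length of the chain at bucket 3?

Insert 895: h=7, bucket 7 empty -> new chain.
Insert 379: h=7, bucket 7 nonempty -> append to chain.
Insert 464: h=8, bucket 8 empty -> new chain.
Insert 111: h=3, bucket 3 empty -> new chain.
Insert 235: h=7, bucket 7 nonempty -> append to chain.
Insert 286: h=10, bucket 10 empty -> new chain.
Insert 308: h=8, bucket 8 nonempty -> append to chain.
Final buckets:
0: ∅
1: ∅
2: ∅
3: 111
4: ∅
5: ∅
6: ∅
7: 895 -> 379 -> 235
8: 464 -> 308
9: ∅
10: 286
11: ∅

1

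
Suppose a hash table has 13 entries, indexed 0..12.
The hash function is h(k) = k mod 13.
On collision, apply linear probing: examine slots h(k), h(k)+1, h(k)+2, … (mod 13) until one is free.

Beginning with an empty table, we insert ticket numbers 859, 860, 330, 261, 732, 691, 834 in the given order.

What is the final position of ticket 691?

6

859: h=1 → slot 1
860: h=2 → slot 2
330: h=5 → slot 5
261: h=1, probe 1,2,3 → slot 3
732: h=4 → slot 4
691: h=2, probe 2,3,4,5,6 → slot 6
834: h=2, probe 2,3,4,5,6,7 → slot 7
Table: [., 859, 860, 261, 732, 330, 691, 834, ., ., ., ., .]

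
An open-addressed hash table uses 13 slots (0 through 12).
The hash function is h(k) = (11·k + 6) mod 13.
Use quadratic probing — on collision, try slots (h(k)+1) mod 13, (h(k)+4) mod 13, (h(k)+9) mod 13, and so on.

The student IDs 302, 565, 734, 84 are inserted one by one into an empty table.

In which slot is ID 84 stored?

302: h=0 => slot 0
565: h=7 => slot 7
734: h=7, probe 7,8 => slot 8
84: h=7, probe 7,8,11 => slot 11
Table: [302, -, -, -, -, -, -, 565, 734, -, -, 84, -]

11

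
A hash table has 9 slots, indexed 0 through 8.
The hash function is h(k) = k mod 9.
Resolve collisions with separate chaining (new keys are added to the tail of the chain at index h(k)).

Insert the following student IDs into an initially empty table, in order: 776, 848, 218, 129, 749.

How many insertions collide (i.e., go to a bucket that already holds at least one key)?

776 → bucket 2
848 → bucket 2 (collision)
218 → bucket 2 (collision)
129 → bucket 3
749 → bucket 2 (collision)
Final buckets:
0: ∅
1: ∅
2: 776 -> 848 -> 218 -> 749
3: 129
4: ∅
5: ∅
6: ∅
7: ∅
8: ∅

3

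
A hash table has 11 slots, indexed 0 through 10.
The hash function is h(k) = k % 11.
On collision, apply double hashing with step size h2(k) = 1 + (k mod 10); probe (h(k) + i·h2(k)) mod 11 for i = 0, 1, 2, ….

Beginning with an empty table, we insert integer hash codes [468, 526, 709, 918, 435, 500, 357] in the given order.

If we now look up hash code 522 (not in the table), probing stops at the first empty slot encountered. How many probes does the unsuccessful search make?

2

468 hashes to 6; slot 6 is free → place at 6.
526 hashes to 9; slot 9 is free → place at 9.
709 hashes to 5; slot 5 is free → place at 5.
918 hashes to 5, h2=9; 5 taken → place at 3.
435 hashes to 6, h2=6; 6 taken → place at 1.
500 hashes to 5, h2=1; 5,6 taken → place at 7.
357 hashes to 5, h2=8; 5 taken → place at 2.
Table: [∅, 435, 357, 918, ∅, 709, 468, 500, ∅, 526, ∅]
Lookup 522: h=5, h2=3, probe 5,8 → slot 8 empty, not found.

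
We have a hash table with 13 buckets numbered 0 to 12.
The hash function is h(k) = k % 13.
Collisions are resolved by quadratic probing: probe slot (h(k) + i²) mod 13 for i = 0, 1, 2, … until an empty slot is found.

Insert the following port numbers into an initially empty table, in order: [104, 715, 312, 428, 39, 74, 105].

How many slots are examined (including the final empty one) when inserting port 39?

4

104: h=0 => slot 0
715: h=0, probe 0,1 => slot 1
312: h=0, probe 0,1,4 => slot 4
428: h=12 => slot 12
39: h=0, probe 0,1,4,9 => slot 9
74: h=9, probe 9,10 => slot 10
105: h=1, probe 1,2 => slot 2
Table: [104, 715, 105, ∅, 312, ∅, ∅, ∅, ∅, 39, 74, ∅, 428]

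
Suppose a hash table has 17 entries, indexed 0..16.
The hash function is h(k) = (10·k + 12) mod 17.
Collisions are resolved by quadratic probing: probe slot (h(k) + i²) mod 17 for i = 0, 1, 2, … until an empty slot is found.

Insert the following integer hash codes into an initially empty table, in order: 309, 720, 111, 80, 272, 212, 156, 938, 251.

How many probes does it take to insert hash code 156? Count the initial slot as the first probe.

Insert 309: h=8, slot 8 empty -> index 8.
Insert 720: h=4, slot 4 empty -> index 4.
Insert 111: h=0, slot 0 empty -> index 0.
Insert 80: h=13, slot 13 empty -> index 13.
Insert 272: h=12, slot 12 empty -> index 12.
Insert 212: h=7, slot 7 empty -> index 7.
Insert 156: h=8, slot 8 occupied -> index 9.
Insert 938: h=8, slots 8,9,12,0,7 occupied -> index 16.
Insert 251: h=6, slot 6 empty -> index 6.
Table: [111, —, —, —, 720, —, 251, 212, 309, 156, —, —, 272, 80, —, —, 938]

2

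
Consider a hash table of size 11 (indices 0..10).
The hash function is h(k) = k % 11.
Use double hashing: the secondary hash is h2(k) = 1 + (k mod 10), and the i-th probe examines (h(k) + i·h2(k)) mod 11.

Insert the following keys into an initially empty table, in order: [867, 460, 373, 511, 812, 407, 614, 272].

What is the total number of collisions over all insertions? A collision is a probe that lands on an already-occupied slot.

8

Insert 867: h=9, slot 9 empty => index 9.
Insert 460: h=9, h2=1, slot 9 occupied => index 10.
Insert 373: h=10, h2=4, slot 10 occupied => index 3.
Insert 511: h=5, slot 5 empty => index 5.
Insert 812: h=9, h2=3, slot 9 occupied => index 1.
Insert 407: h=0, slot 0 empty => index 0.
Insert 614: h=9, h2=5, slots 9,3 occupied => index 8.
Insert 272: h=8, h2=3, slots 8,0,3 occupied => index 6.
Table: [407, 812, ., 373, ., 511, 272, ., 614, 867, 460]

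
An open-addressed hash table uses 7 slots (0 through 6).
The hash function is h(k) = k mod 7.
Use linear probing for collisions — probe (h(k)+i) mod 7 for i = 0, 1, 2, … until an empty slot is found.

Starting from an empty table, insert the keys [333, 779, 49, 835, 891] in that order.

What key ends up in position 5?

891

Insert 333: h=4, slot 4 empty => index 4.
Insert 779: h=2, slot 2 empty => index 2.
Insert 49: h=0, slot 0 empty => index 0.
Insert 835: h=2, slot 2 occupied => index 3.
Insert 891: h=2, slots 2,3,4 occupied => index 5.
Table: [49, _, 779, 835, 333, 891, _]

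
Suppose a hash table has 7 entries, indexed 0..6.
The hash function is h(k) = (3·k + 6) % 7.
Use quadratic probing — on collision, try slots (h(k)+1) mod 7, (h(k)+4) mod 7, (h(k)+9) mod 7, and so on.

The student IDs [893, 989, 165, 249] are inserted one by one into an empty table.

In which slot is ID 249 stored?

Insert 893: h=4, slot 4 empty => index 4.
Insert 989: h=5, slot 5 empty => index 5.
Insert 165: h=4, slots 4,5 occupied => index 1.
Insert 249: h=4, slots 4,5,1 occupied => index 6.
Table: [., 165, ., ., 893, 989, 249]

6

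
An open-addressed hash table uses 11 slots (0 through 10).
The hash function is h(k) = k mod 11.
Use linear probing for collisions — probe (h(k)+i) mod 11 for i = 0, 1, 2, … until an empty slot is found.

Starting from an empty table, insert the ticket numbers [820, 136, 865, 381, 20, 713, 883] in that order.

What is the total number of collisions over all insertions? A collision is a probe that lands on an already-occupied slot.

2

Insert 820: h=6, slot 6 empty → index 6.
Insert 136: h=4, slot 4 empty → index 4.
Insert 865: h=7, slot 7 empty → index 7.
Insert 381: h=7, slot 7 occupied → index 8.
Insert 20: h=9, slot 9 empty → index 9.
Insert 713: h=9, slot 9 occupied → index 10.
Insert 883: h=3, slot 3 empty → index 3.
Table: [-, -, -, 883, 136, -, 820, 865, 381, 20, 713]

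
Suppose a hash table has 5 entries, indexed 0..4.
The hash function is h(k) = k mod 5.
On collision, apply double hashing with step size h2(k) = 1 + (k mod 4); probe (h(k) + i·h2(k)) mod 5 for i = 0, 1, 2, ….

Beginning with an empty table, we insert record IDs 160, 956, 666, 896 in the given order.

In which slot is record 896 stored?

160 hashes to 0; slot 0 is free → place at 0.
956 hashes to 1; slot 1 is free → place at 1.
666 hashes to 1, h2=3; 1 taken → place at 4.
896 hashes to 1, h2=1; 1 taken → place at 2.
Table: [160, 956, 896, ∅, 666]

2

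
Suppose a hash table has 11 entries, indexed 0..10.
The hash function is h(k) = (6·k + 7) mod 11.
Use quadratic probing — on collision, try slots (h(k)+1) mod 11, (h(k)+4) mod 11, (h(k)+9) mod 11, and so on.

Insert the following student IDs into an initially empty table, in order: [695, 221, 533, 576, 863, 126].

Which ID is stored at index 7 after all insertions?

126

695 hashes to 8; slot 8 is free -> place at 8.
221 hashes to 2; slot 2 is free -> place at 2.
533 hashes to 4; slot 4 is free -> place at 4.
576 hashes to 9; slot 9 is free -> place at 9.
863 hashes to 4; 4 taken -> place at 5.
126 hashes to 4; 4,5,8,2,9 taken -> place at 7.
Table: [-, -, 221, -, 533, 863, -, 126, 695, 576, -]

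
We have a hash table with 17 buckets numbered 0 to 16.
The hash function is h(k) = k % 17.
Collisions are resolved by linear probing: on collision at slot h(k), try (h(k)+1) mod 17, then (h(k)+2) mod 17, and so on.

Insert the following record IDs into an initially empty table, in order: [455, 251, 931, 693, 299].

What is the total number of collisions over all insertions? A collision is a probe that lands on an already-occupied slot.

6

Insert 455: h=13, slot 13 empty → index 13.
Insert 251: h=13, slot 13 occupied → index 14.
Insert 931: h=13, slots 13,14 occupied → index 15.
Insert 693: h=13, slots 13,14,15 occupied → index 16.
Insert 299: h=10, slot 10 empty → index 10.
Table: [., ., ., ., ., ., ., ., ., ., 299, ., ., 455, 251, 931, 693]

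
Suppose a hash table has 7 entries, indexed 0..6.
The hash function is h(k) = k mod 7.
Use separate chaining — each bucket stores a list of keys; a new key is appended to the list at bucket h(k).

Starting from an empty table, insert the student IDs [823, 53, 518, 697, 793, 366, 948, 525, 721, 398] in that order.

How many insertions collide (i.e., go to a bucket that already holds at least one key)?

5

Insert 823: h=4, bucket 4 empty → new chain.
Insert 53: h=4, bucket 4 nonempty → append to chain.
Insert 518: h=0, bucket 0 empty → new chain.
Insert 697: h=4, bucket 4 nonempty → append to chain.
Insert 793: h=2, bucket 2 empty → new chain.
Insert 366: h=2, bucket 2 nonempty → append to chain.
Insert 948: h=3, bucket 3 empty → new chain.
Insert 525: h=0, bucket 0 nonempty → append to chain.
Insert 721: h=0, bucket 0 nonempty → append to chain.
Insert 398: h=6, bucket 6 empty → new chain.
Final buckets:
0: 518 -> 525 -> 721
1: -
2: 793 -> 366
3: 948
4: 823 -> 53 -> 697
5: -
6: 398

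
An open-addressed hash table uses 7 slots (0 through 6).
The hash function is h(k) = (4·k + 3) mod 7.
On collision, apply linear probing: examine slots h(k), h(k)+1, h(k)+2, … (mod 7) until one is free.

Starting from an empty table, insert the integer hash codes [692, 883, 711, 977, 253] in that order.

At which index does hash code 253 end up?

2

Insert 692: h=6, slot 6 empty => index 6.
Insert 883: h=0, slot 0 empty => index 0.
Insert 711: h=5, slot 5 empty => index 5.
Insert 977: h=5, slots 5,6,0 occupied => index 1.
Insert 253: h=0, slots 0,1 occupied => index 2.
Table: [883, 977, 253, ∅, ∅, 711, 692]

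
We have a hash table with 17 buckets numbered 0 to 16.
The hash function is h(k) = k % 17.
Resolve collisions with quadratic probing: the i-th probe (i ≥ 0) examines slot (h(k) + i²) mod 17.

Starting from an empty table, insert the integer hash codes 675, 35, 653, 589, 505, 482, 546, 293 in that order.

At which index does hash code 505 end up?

13

675: h=12 → slot 12
35: h=1 → slot 1
653: h=7 → slot 7
589: h=11 → slot 11
505: h=12, probe 12,13 → slot 13
482: h=6 → slot 6
546: h=2 → slot 2
293: h=4 → slot 4
Table: [—, 35, 546, —, 293, —, 482, 653, —, —, —, 589, 675, 505, —, —, —]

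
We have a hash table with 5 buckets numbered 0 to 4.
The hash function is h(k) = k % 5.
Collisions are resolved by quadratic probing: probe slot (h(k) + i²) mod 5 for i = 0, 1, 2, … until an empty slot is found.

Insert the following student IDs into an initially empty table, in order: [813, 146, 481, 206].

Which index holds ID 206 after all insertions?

0

813 hashes to 3; slot 3 is free -> place at 3.
146 hashes to 1; slot 1 is free -> place at 1.
481 hashes to 1; 1 taken -> place at 2.
206 hashes to 1; 1,2 taken -> place at 0.
Table: [206, 146, 481, 813, .]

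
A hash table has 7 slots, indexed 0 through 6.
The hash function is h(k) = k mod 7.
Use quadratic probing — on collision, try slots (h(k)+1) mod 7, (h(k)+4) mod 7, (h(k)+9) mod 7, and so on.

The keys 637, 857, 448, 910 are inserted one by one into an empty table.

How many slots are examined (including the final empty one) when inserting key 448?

Insert 637: h=0, slot 0 empty -> index 0.
Insert 857: h=3, slot 3 empty -> index 3.
Insert 448: h=0, slot 0 occupied -> index 1.
Insert 910: h=0, slots 0,1 occupied -> index 4.
Table: [637, 448, ∅, 857, 910, ∅, ∅]

2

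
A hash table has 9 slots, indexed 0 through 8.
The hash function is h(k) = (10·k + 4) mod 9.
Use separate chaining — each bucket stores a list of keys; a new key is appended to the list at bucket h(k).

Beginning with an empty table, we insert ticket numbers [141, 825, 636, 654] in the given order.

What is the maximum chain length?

141 → bucket 1
825 → bucket 1 (collision)
636 → bucket 1 (collision)
654 → bucket 1 (collision)
Final buckets:
0: —
1: 141 -> 825 -> 636 -> 654
2: —
3: —
4: —
5: —
6: —
7: —
8: —

4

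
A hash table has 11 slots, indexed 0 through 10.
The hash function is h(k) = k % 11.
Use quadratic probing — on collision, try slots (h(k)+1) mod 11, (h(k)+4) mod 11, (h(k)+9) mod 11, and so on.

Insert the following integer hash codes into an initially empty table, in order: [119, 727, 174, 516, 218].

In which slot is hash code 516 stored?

Insert 119: h=9, slot 9 empty => index 9.
Insert 727: h=1, slot 1 empty => index 1.
Insert 174: h=9, slot 9 occupied => index 10.
Insert 516: h=10, slot 10 occupied => index 0.
Insert 218: h=9, slots 9,10 occupied => index 2.
Table: [516, 727, 218, -, -, -, -, -, -, 119, 174]

0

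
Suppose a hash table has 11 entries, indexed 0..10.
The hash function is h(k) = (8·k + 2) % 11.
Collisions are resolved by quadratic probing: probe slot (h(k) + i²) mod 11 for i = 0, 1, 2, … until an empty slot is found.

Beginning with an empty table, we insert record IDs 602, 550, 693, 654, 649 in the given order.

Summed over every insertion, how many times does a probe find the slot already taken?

602 hashes to 0; slot 0 is free → place at 0.
550 hashes to 2; slot 2 is free → place at 2.
693 hashes to 2; 2 taken → place at 3.
654 hashes to 9; slot 9 is free → place at 9.
649 hashes to 2; 2,3 taken → place at 6.
Table: [602, —, 550, 693, —, —, 649, —, —, 654, —]

3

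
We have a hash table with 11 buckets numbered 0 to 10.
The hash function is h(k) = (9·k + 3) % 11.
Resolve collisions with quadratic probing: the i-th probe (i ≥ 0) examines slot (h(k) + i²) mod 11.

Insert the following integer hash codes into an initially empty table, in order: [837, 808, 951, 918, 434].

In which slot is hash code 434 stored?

2

Insert 837: h=1, slot 1 empty -> index 1.
Insert 808: h=4, slot 4 empty -> index 4.
Insert 951: h=4, slot 4 occupied -> index 5.
Insert 918: h=4, slots 4,5 occupied -> index 8.
Insert 434: h=4, slots 4,5,8 occupied -> index 2.
Table: [∅, 837, 434, ∅, 808, 951, ∅, ∅, 918, ∅, ∅]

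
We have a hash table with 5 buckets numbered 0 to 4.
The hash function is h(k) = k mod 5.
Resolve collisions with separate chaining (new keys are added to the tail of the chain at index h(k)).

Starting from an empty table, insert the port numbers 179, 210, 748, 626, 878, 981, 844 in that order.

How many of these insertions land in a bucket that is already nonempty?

3

Insert 179: h=4, bucket 4 empty -> new chain.
Insert 210: h=0, bucket 0 empty -> new chain.
Insert 748: h=3, bucket 3 empty -> new chain.
Insert 626: h=1, bucket 1 empty -> new chain.
Insert 878: h=3, bucket 3 nonempty -> append to chain.
Insert 981: h=1, bucket 1 nonempty -> append to chain.
Insert 844: h=4, bucket 4 nonempty -> append to chain.
Final buckets:
0: 210
1: 626 -> 981
2: —
3: 748 -> 878
4: 179 -> 844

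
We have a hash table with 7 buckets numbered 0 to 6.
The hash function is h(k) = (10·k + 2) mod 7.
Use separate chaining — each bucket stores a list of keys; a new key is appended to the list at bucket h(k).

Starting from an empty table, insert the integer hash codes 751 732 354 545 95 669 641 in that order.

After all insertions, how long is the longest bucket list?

5

751 -> bucket 1
732 -> bucket 0
354 -> bucket 0 (collision)
545 -> bucket 6
95 -> bucket 0 (collision)
669 -> bucket 0 (collision)
641 -> bucket 0 (collision)
Final buckets:
0: 732 -> 354 -> 95 -> 669 -> 641
1: 751
2: .
3: .
4: .
5: .
6: 545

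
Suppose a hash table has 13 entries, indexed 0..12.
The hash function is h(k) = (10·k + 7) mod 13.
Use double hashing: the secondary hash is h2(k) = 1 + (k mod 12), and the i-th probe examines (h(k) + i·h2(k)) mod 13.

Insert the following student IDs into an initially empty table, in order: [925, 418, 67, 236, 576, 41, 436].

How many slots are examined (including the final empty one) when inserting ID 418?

2

925 hashes to 1; slot 1 is free -> place at 1.
418 hashes to 1, h2=11; 1 taken -> place at 12.
67 hashes to 1, h2=8; 1 taken -> place at 9.
236 hashes to 1, h2=9; 1 taken -> place at 10.
576 hashes to 8; slot 8 is free -> place at 8.
41 hashes to 1, h2=6; 1 taken -> place at 7.
436 hashes to 12, h2=5; 12 taken -> place at 4.
Table: [—, 925, —, —, 436, —, —, 41, 576, 67, 236, —, 418]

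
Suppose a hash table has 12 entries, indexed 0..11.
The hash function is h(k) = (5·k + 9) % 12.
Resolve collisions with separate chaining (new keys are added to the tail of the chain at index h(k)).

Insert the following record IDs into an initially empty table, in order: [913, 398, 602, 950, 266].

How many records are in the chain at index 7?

913 → bucket 2
398 → bucket 7
602 → bucket 7 (collision)
950 → bucket 7 (collision)
266 → bucket 7 (collision)
Final buckets:
0: ∅
1: ∅
2: 913
3: ∅
4: ∅
5: ∅
6: ∅
7: 398 -> 602 -> 950 -> 266
8: ∅
9: ∅
10: ∅
11: ∅

4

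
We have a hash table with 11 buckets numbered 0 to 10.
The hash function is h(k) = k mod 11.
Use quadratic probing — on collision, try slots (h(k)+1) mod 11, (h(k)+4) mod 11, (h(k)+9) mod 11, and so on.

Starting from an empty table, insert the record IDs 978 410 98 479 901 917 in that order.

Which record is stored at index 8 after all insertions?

978 hashes to 10; slot 10 is free => place at 10.
410 hashes to 3; slot 3 is free => place at 3.
98 hashes to 10; 10 taken => place at 0.
479 hashes to 6; slot 6 is free => place at 6.
901 hashes to 10; 10,0,3 taken => place at 8.
917 hashes to 4; slot 4 is free => place at 4.
Table: [98, ., ., 410, 917, ., 479, ., 901, ., 978]

901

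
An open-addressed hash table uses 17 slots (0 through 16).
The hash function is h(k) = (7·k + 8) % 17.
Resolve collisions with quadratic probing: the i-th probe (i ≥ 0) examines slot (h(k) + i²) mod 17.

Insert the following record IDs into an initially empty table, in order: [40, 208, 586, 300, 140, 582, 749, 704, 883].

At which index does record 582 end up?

40 hashes to 16; slot 16 is free => place at 16.
208 hashes to 2; slot 2 is free => place at 2.
586 hashes to 13; slot 13 is free => place at 13.
300 hashes to 0; slot 0 is free => place at 0.
140 hashes to 2; 2 taken => place at 3.
582 hashes to 2; 2,3 taken => place at 6.
749 hashes to 15; slot 15 is free => place at 15.
704 hashes to 6; 6 taken => place at 7.
883 hashes to 1; slot 1 is free => place at 1.
Table: [300, 883, 208, 140, _, _, 582, 704, _, _, _, _, _, 586, _, 749, 40]

6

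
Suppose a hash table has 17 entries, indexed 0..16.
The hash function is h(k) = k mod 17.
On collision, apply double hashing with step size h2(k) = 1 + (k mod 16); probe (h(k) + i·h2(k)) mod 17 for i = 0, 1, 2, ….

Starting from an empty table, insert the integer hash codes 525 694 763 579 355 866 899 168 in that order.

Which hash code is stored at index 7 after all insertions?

168

525: h=15 => slot 15
694: h=14 => slot 14
763: h=15, h2=12, probe 15,10 => slot 10
579: h=1 => slot 1
355: h=15, h2=4, probe 15,2 => slot 2
866: h=16 => slot 16
899: h=15, h2=4, probe 15,2,6 => slot 6
168: h=15, h2=9, probe 15,7 => slot 7
Table: [—, 579, 355, —, —, —, 899, 168, —, —, 763, —, —, —, 694, 525, 866]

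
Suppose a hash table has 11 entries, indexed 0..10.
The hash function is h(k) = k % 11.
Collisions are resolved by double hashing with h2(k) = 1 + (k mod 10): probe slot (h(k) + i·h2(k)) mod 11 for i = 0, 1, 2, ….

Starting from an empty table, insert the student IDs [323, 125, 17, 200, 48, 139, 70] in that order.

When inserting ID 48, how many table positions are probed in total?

3

Insert 323: h=4, slot 4 empty → index 4.
Insert 125: h=4, h2=6, slot 4 occupied → index 10.
Insert 17: h=6, slot 6 empty → index 6.
Insert 200: h=2, slot 2 empty → index 2.
Insert 48: h=4, h2=9, slots 4,2 occupied → index 0.
Insert 139: h=7, slot 7 empty → index 7.
Insert 70: h=4, h2=1, slot 4 occupied → index 5.
Table: [48, —, 200, —, 323, 70, 17, 139, —, —, 125]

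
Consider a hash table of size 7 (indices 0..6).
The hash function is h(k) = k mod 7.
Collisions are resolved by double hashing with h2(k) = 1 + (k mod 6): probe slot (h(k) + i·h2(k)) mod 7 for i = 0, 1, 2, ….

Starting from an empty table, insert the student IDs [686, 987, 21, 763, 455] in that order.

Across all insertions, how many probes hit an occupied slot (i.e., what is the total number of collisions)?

Insert 686: h=0, slot 0 empty => index 0.
Insert 987: h=0, h2=4, slot 0 occupied => index 4.
Insert 21: h=0, h2=4, slots 0,4 occupied => index 1.
Insert 763: h=0, h2=2, slot 0 occupied => index 2.
Insert 455: h=0, h2=6, slot 0 occupied => index 6.
Table: [686, 21, 763, _, 987, _, 455]

5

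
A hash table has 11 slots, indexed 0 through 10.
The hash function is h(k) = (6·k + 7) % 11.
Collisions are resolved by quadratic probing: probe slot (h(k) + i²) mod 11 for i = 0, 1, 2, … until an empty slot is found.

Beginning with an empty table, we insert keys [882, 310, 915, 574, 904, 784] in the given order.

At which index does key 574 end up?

6

Insert 882: h=8, slot 8 empty => index 8.
Insert 310: h=8, slot 8 occupied => index 9.
Insert 915: h=8, slots 8,9 occupied => index 1.
Insert 574: h=8, slots 8,9,1 occupied => index 6.
Insert 904: h=8, slots 8,9,1,6 occupied => index 2.
Insert 784: h=3, slot 3 empty => index 3.
Table: [-, 915, 904, 784, -, -, 574, -, 882, 310, -]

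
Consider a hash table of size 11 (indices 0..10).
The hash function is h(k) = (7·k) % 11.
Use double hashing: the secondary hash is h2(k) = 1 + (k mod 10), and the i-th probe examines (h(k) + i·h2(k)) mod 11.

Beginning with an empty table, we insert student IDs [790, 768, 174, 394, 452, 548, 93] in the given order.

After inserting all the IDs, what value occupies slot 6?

Insert 790: h=8, slot 8 empty → index 8.
Insert 768: h=8, h2=9, slot 8 occupied → index 6.
Insert 174: h=8, h2=5, slot 8 occupied → index 2.
Insert 394: h=8, h2=5, slots 8,2 occupied → index 7.
Insert 452: h=7, h2=3, slot 7 occupied → index 10.
Insert 548: h=8, h2=9, slots 8,6 occupied → index 4.
Insert 93: h=2, h2=4, slots 2,6,10 occupied → index 3.
Table: [-, -, 174, 93, 548, -, 768, 394, 790, -, 452]

768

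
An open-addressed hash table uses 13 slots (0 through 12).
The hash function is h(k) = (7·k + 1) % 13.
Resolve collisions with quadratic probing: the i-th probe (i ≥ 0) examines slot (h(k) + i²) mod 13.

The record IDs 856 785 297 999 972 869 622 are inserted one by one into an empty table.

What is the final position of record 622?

3

856 hashes to 0; slot 0 is free -> place at 0.
785 hashes to 10; slot 10 is free -> place at 10.
297 hashes to 0; 0 taken -> place at 1.
999 hashes to 0; 0,1 taken -> place at 4.
972 hashes to 6; slot 6 is free -> place at 6.
869 hashes to 0; 0,1,4 taken -> place at 9.
622 hashes to 0; 0,1,4,9 taken -> place at 3.
Table: [856, 297, ., 622, 999, ., 972, ., ., 869, 785, ., .]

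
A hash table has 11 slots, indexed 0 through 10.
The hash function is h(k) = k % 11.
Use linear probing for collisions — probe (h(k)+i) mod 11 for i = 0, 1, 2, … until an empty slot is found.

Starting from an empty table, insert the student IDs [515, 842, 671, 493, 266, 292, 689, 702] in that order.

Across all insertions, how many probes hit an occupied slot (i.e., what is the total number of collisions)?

6

515: h=9 => slot 9
842: h=6 => slot 6
671: h=0 => slot 0
493: h=9, probe 9,10 => slot 10
266: h=2 => slot 2
292: h=6, probe 6,7 => slot 7
689: h=7, probe 7,8 => slot 8
702: h=9, probe 9,10,0,1 => slot 1
Table: [671, 702, 266, —, —, —, 842, 292, 689, 515, 493]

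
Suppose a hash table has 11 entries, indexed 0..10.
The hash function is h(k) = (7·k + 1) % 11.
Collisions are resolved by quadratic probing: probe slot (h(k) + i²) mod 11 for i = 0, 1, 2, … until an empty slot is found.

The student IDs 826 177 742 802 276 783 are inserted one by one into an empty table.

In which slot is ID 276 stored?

1

826 hashes to 8; slot 8 is free → place at 8.
177 hashes to 8; 8 taken → place at 9.
742 hashes to 3; slot 3 is free → place at 3.
802 hashes to 5; slot 5 is free → place at 5.
276 hashes to 8; 8,9 taken → place at 1.
783 hashes to 4; slot 4 is free → place at 4.
Table: [_, 276, _, 742, 783, 802, _, _, 826, 177, _]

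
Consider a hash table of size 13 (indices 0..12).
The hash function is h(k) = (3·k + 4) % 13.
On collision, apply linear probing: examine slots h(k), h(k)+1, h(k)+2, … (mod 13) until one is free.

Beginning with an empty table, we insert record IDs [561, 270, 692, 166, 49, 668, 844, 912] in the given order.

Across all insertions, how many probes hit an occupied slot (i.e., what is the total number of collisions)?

6

561 hashes to 10; slot 10 is free → place at 10.
270 hashes to 8; slot 8 is free → place at 8.
692 hashes to 0; slot 0 is free → place at 0.
166 hashes to 8; 8 taken → place at 9.
49 hashes to 8; 8,9,10 taken → place at 11.
668 hashes to 6; slot 6 is free → place at 6.
844 hashes to 1; slot 1 is free → place at 1.
912 hashes to 10; 10,11 taken → place at 12.
Table: [692, 844, —, —, —, —, 668, —, 270, 166, 561, 49, 912]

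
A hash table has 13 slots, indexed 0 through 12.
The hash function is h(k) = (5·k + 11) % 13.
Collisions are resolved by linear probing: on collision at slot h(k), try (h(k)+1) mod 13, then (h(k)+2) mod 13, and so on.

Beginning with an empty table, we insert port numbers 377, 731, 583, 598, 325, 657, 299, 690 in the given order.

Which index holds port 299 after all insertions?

Insert 377: h=11, slot 11 empty → index 11.
Insert 731: h=0, slot 0 empty → index 0.
Insert 583: h=1, slot 1 empty → index 1.
Insert 598: h=11, slot 11 occupied → index 12.
Insert 325: h=11, slots 11,12,0,1 occupied → index 2.
Insert 657: h=7, slot 7 empty → index 7.
Insert 299: h=11, slots 11,12,0,1,2 occupied → index 3.
Insert 690: h=3, slot 3 occupied → index 4.
Table: [731, 583, 325, 299, 690, ∅, ∅, 657, ∅, ∅, ∅, 377, 598]

3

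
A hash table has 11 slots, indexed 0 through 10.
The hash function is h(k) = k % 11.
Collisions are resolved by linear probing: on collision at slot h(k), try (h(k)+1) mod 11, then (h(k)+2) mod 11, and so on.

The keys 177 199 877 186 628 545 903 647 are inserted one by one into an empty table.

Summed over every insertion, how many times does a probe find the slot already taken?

6

177: h=1 -> slot 1
199: h=1, probe 1,2 -> slot 2
877: h=8 -> slot 8
186: h=10 -> slot 10
628: h=1, probe 1,2,3 -> slot 3
545: h=6 -> slot 6
903: h=1, probe 1,2,3,4 -> slot 4
647: h=9 -> slot 9
Table: [_, 177, 199, 628, 903, _, 545, _, 877, 647, 186]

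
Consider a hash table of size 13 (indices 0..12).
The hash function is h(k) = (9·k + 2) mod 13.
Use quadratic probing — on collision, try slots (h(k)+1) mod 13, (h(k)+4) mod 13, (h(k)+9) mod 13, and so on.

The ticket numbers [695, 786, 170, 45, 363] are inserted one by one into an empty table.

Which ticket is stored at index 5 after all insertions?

Insert 695: h=4, slot 4 empty => index 4.
Insert 786: h=4, slot 4 occupied => index 5.
Insert 170: h=11, slot 11 empty => index 11.
Insert 45: h=4, slots 4,5 occupied => index 8.
Insert 363: h=6, slot 6 empty => index 6.
Table: [—, —, —, —, 695, 786, 363, —, 45, —, —, 170, —]

786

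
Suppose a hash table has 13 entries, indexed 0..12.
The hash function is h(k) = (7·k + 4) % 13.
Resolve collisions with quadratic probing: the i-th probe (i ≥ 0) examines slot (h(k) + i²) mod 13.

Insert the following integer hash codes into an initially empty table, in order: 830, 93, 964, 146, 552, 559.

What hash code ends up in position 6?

830: h=3 => slot 3
93: h=5 => slot 5
964: h=5, probe 5,6 => slot 6
146: h=12 => slot 12
552: h=7 => slot 7
559: h=4 => slot 4
Table: [∅, ∅, ∅, 830, 559, 93, 964, 552, ∅, ∅, ∅, ∅, 146]

964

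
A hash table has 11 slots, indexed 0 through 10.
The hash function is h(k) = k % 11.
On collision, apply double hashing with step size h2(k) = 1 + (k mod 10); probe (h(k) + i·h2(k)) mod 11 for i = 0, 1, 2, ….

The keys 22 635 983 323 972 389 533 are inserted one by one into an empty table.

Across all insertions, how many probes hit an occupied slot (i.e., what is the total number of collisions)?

4

22 hashes to 0; slot 0 is free -> place at 0.
635 hashes to 8; slot 8 is free -> place at 8.
983 hashes to 4; slot 4 is free -> place at 4.
323 hashes to 4, h2=4; 4,8 taken -> place at 1.
972 hashes to 4, h2=3; 4 taken -> place at 7.
389 hashes to 4, h2=10; 4 taken -> place at 3.
533 hashes to 5; slot 5 is free -> place at 5.
Table: [22, 323, -, 389, 983, 533, -, 972, 635, -, -]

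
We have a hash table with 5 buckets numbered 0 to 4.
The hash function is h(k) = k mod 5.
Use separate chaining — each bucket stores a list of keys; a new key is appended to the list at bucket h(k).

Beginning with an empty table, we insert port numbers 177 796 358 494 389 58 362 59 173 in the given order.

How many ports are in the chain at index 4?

3

Insert 177: h=2, bucket 2 empty -> new chain.
Insert 796: h=1, bucket 1 empty -> new chain.
Insert 358: h=3, bucket 3 empty -> new chain.
Insert 494: h=4, bucket 4 empty -> new chain.
Insert 389: h=4, bucket 4 nonempty -> append to chain.
Insert 58: h=3, bucket 3 nonempty -> append to chain.
Insert 362: h=2, bucket 2 nonempty -> append to chain.
Insert 59: h=4, bucket 4 nonempty -> append to chain.
Insert 173: h=3, bucket 3 nonempty -> append to chain.
Final buckets:
0: -
1: 796
2: 177 -> 362
3: 358 -> 58 -> 173
4: 494 -> 389 -> 59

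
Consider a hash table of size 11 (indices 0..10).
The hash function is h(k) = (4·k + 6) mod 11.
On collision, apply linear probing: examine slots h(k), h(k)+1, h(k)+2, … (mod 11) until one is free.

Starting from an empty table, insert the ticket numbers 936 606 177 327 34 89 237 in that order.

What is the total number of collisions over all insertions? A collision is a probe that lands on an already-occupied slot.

Insert 936: h=10, slot 10 empty -> index 10.
Insert 606: h=10, slot 10 occupied -> index 0.
Insert 177: h=10, slots 10,0 occupied -> index 1.
Insert 327: h=5, slot 5 empty -> index 5.
Insert 34: h=10, slots 10,0,1 occupied -> index 2.
Insert 89: h=10, slots 10,0,1,2 occupied -> index 3.
Insert 237: h=8, slot 8 empty -> index 8.
Table: [606, 177, 34, 89, ., 327, ., ., 237, ., 936]

10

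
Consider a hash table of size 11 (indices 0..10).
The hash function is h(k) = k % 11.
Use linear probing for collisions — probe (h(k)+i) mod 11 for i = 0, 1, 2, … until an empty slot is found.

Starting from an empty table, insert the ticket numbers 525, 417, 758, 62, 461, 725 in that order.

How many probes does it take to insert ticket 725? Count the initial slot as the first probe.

4

525: h=8 → slot 8
417: h=10 → slot 10
758: h=10, probe 10,0 → slot 0
62: h=7 → slot 7
461: h=10, probe 10,0,1 → slot 1
725: h=10, probe 10,0,1,2 → slot 2
Table: [758, 461, 725, ., ., ., ., 62, 525, ., 417]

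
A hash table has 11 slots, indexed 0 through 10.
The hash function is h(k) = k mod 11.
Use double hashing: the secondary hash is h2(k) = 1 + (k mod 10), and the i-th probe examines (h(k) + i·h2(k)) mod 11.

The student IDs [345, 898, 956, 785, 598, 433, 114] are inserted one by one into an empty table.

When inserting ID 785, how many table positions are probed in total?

Insert 345: h=4, slot 4 empty -> index 4.
Insert 898: h=7, slot 7 empty -> index 7.
Insert 956: h=10, slot 10 empty -> index 10.
Insert 785: h=4, h2=6, slots 4,10 occupied -> index 5.
Insert 598: h=4, h2=9, slot 4 occupied -> index 2.
Insert 433: h=4, h2=4, slot 4 occupied -> index 8.
Insert 114: h=4, h2=5, slot 4 occupied -> index 9.
Table: [—, —, 598, —, 345, 785, —, 898, 433, 114, 956]

3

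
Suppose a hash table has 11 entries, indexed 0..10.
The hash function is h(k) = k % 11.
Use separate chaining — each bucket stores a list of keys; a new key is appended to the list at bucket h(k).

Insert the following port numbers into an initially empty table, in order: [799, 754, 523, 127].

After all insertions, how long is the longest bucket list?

Insert 799: h=7, bucket 7 empty -> new chain.
Insert 754: h=6, bucket 6 empty -> new chain.
Insert 523: h=6, bucket 6 nonempty -> append to chain.
Insert 127: h=6, bucket 6 nonempty -> append to chain.
Final buckets:
0: .
1: .
2: .
3: .
4: .
5: .
6: 754 -> 523 -> 127
7: 799
8: .
9: .
10: .

3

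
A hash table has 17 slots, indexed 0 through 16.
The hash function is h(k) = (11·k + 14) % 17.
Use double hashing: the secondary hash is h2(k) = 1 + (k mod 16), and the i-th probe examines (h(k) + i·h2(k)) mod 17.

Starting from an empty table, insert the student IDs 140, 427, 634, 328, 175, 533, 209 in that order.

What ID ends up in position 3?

209

140: h=7 -> slot 7
427: h=2 -> slot 2
634: h=1 -> slot 1
328: h=1, h2=9, probe 1,10 -> slot 10
175: h=1, h2=16, probe 1,0 -> slot 0
533: h=12 -> slot 12
209: h=1, h2=2, probe 1,3 -> slot 3
Table: [175, 634, 427, 209, -, -, -, 140, -, -, 328, -, 533, -, -, -, -]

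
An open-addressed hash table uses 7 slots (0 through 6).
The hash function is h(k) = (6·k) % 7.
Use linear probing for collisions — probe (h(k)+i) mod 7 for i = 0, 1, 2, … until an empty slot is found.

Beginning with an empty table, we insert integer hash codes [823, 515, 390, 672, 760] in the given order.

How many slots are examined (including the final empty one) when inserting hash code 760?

Insert 823: h=3, slot 3 empty => index 3.
Insert 515: h=3, slot 3 occupied => index 4.
Insert 390: h=2, slot 2 empty => index 2.
Insert 672: h=0, slot 0 empty => index 0.
Insert 760: h=3, slots 3,4 occupied => index 5.
Table: [672, -, 390, 823, 515, 760, -]

3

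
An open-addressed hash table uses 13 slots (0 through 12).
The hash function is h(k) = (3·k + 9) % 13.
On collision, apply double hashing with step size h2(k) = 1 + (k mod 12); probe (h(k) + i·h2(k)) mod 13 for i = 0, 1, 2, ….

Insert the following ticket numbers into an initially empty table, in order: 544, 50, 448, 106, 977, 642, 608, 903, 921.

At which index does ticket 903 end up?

5

544 hashes to 3; slot 3 is free => place at 3.
50 hashes to 3, h2=3; 3 taken => place at 6.
448 hashes to 1; slot 1 is free => place at 1.
106 hashes to 2; slot 2 is free => place at 2.
977 hashes to 2, h2=6; 2 taken => place at 8.
642 hashes to 11; slot 11 is free => place at 11.
608 hashes to 0; slot 0 is free => place at 0.
903 hashes to 1, h2=4; 1 taken => place at 5.
921 hashes to 3, h2=10; 3,0 taken => place at 10.
Table: [608, 448, 106, 544, ∅, 903, 50, ∅, 977, ∅, 921, 642, ∅]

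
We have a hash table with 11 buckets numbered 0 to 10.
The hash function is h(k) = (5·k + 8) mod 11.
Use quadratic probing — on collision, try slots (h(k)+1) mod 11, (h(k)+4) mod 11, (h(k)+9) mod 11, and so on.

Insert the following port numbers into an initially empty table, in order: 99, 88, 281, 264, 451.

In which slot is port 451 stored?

99 hashes to 8; slot 8 is free → place at 8.
88 hashes to 8; 8 taken → place at 9.
281 hashes to 5; slot 5 is free → place at 5.
264 hashes to 8; 8,9 taken → place at 1.
451 hashes to 8; 8,9,1 taken → place at 6.
Table: [., 264, ., ., ., 281, 451, ., 99, 88, .]

6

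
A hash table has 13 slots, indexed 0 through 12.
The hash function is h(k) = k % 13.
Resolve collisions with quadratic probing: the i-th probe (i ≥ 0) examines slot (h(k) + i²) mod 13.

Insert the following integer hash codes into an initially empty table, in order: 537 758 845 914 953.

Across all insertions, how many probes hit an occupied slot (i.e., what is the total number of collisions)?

7

537 hashes to 4; slot 4 is free -> place at 4.
758 hashes to 4; 4 taken -> place at 5.
845 hashes to 0; slot 0 is free -> place at 0.
914 hashes to 4; 4,5 taken -> place at 8.
953 hashes to 4; 4,5,8,0 taken -> place at 7.
Table: [845, —, —, —, 537, 758, —, 953, 914, —, —, —, —]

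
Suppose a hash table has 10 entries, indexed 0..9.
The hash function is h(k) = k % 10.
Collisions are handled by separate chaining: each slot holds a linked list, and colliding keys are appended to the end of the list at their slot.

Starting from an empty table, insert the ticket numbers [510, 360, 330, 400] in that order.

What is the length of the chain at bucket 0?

4

510 → bucket 0
360 → bucket 0 (collision)
330 → bucket 0 (collision)
400 → bucket 0 (collision)
Final buckets:
0: 510 -> 360 -> 330 -> 400
1: .
2: .
3: .
4: .
5: .
6: .
7: .
8: .
9: .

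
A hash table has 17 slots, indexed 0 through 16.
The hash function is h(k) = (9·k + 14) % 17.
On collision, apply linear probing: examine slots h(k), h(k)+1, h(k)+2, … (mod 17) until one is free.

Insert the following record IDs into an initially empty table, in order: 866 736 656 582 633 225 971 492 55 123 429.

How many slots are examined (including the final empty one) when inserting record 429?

866 hashes to 5; slot 5 is free -> place at 5.
736 hashes to 8; slot 8 is free -> place at 8.
656 hashes to 2; slot 2 is free -> place at 2.
582 hashes to 16; slot 16 is free -> place at 16.
633 hashes to 16; 16 taken -> place at 0.
225 hashes to 16; 16,0 taken -> place at 1.
971 hashes to 15; slot 15 is free -> place at 15.
492 hashes to 5; 5 taken -> place at 6.
55 hashes to 16; 16,0,1,2 taken -> place at 3.
123 hashes to 16; 16,0,1,2,3 taken -> place at 4.
429 hashes to 16; 16,0,1,2,3,4,5,6 taken -> place at 7.
Table: [633, 225, 656, 55, 123, 866, 492, 429, 736, -, -, -, -, -, -, 971, 582]

9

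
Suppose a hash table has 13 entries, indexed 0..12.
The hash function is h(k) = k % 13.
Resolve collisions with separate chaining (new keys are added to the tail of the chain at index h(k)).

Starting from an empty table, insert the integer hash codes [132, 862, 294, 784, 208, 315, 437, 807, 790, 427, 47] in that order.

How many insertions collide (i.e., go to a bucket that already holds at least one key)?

3

132 → bucket 2
862 → bucket 4
294 → bucket 8
784 → bucket 4 (collision)
208 → bucket 0
315 → bucket 3
437 → bucket 8 (collision)
807 → bucket 1
790 → bucket 10
427 → bucket 11
47 → bucket 8 (collision)
Final buckets:
0: 208
1: 807
2: 132
3: 315
4: 862 -> 784
5: ∅
6: ∅
7: ∅
8: 294 -> 437 -> 47
9: ∅
10: 790
11: 427
12: ∅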